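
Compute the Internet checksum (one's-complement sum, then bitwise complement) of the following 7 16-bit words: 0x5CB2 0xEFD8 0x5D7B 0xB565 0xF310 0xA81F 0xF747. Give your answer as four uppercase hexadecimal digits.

0E1B

One's-complement addition (fold any carry out of bit 15 back into bit 0):
  0x5CB2 + 0xEFD8 = 0x14C8A → wrap carry → 0x4C8B
  0x4C8B + 0x5D7B = 0x0AA06
  0xAA06 + 0xB565 = 0x15F6B → wrap carry → 0x5F6C
  0x5F6C + 0xF310 = 0x1527C → wrap carry → 0x527D
  0x527D + 0xA81F = 0x0FA9C
  0xFA9C + 0xF747 = 0x1F1E3 → wrap carry → 0xF1E4
One's-complement sum = 0xF1E4.
Checksum = ~0xF1E4 & 0xFFFF = 0x0E1B.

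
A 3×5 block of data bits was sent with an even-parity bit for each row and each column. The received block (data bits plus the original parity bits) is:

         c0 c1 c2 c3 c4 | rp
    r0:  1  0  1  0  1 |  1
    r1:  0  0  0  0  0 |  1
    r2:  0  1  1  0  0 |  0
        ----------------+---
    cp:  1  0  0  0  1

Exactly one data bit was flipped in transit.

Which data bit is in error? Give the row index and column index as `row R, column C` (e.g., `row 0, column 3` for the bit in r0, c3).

Recompute each row's even parity and compare to rp:
  r0: data parity 1, sent rp 1 → ok
  r1: data parity 0, sent rp 1 → mismatch
  r2: data parity 0, sent rp 0 → ok
Recompute each column's even parity and compare to cp:
  c0: data parity 1, sent cp 1 → ok
  c1: data parity 1, sent cp 0 → mismatch
  c2: data parity 0, sent cp 0 → ok
  c3: data parity 0, sent cp 0 → ok
  c4: data parity 1, sent cp 1 → ok
Exactly one row (r1) and one column (c1) fail → the flipped bit is at their intersection.

row 1, column 1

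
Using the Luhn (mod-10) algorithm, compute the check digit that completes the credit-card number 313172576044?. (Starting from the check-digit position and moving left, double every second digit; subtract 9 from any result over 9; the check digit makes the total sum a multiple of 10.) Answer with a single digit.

1

Partial digits right→left: 4 4 0 6 7 5 2 7 1 3 1 3
Double every second digit counting from the check-digit position (so the 1st, 3rd, 5th, ... of the partial from the right).
  doubled (with −9 where >9): 8 0 5 4 2 2 → sum 21
  kept as-is: 4 6 5 7 3 3 → sum 28
Total = 21 + 28 = 49.
Check digit = (10 − (49 mod 10)) mod 10 = 1.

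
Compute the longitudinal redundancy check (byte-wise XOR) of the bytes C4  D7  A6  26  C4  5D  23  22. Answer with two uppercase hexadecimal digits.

0B

XOR the bytes together:
  start with 0xC4
  0xC4 ⊕ 0xD7 = 0x13
  0x13 ⊕ 0xA6 = 0xB5
  0xB5 ⊕ 0x26 = 0x93
  0x93 ⊕ 0xC4 = 0x57
  0x57 ⊕ 0x5D = 0x0A
  0x0A ⊕ 0x23 = 0x29
  0x29 ⊕ 0x22 = 0x0B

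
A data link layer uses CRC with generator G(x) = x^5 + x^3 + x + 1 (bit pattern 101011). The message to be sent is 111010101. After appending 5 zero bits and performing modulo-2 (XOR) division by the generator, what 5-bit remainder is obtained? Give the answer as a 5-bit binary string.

11000

Append 5 zeros: 11101010100000. Divide by 101011 (XOR where the leading bit is 1):
  pos 0: 111010 XOR 101011 = 010001
  pos 1: 100011 XOR 101011 = 001000
  pos 3: 100001 XOR 101011 = 001010
  pos 5: 101000 XOR 101011 = 000011
Remainder (last 5 bits) = 11000. This is the CRC / FCS.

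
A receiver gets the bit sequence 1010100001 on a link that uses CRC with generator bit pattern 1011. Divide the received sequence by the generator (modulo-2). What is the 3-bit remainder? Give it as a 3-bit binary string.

011

Modulo-2 division of 1010100001 by 1011:
  pos 0: 1010 XOR 1011 = 0001
  pos 3: 1100 XOR 1011 = 0111
  pos 4: 1110 XOR 1011 = 0101
  pos 5: 1010 XOR 1011 = 0001
Remainder = 011 (nonzero — an error is detected).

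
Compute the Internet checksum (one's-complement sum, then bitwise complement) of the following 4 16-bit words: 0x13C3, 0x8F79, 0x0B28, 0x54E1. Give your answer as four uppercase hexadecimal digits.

One's-complement addition (fold any carry out of bit 15 back into bit 0):
  0x13C3 + 0x8F79 = 0x0A33C
  0xA33C + 0x0B28 = 0x0AE64
  0xAE64 + 0x54E1 = 0x10345 → wrap carry → 0x0346
One's-complement sum = 0x0346.
Checksum = ~0x0346 & 0xFFFF = 0xFCB9.

FCB9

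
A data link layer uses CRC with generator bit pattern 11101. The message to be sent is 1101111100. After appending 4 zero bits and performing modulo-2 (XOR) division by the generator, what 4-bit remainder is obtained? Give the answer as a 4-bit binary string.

1000

Append 4 zeros: 11011111000000. Divide by 11101 (XOR where the leading bit is 1):
  pos 0: 11011 XOR 11101 = 00110
  pos 2: 11011 XOR 11101 = 00110
  pos 4: 11010 XOR 11101 = 00111
  pos 6: 11100 XOR 11101 = 00001
Remainder (last 4 bits) = 1000. This is the CRC / FCS.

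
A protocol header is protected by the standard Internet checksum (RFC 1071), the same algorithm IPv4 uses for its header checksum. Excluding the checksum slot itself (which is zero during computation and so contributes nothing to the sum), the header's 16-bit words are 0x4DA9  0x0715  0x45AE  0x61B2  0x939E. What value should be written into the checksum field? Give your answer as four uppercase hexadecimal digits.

7042

One's-complement addition (fold any carry out of bit 15 back into bit 0):
  0x4DA9 + 0x0715 = 0x054BE
  0x54BE + 0x45AE = 0x09A6C
  0x9A6C + 0x61B2 = 0x0FC1E
  0xFC1E + 0x939E = 0x18FBC → wrap carry → 0x8FBD
One's-complement sum = 0x8FBD.
Checksum = ~0x8FBD & 0xFFFF = 0x7042.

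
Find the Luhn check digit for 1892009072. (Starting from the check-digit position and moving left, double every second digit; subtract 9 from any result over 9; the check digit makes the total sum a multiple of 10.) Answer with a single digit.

Partial digits right→left: 2 7 0 9 0 0 2 9 8 1
Double every second digit counting from the check-digit position (so the 1st, 3rd, 5th, ... of the partial from the right).
  doubled (with −9 where >9): 4 0 0 4 7 → sum 15
  kept as-is: 7 9 0 9 1 → sum 26
Total = 15 + 26 = 41.
Check digit = (10 − (41 mod 10)) mod 10 = 9.

9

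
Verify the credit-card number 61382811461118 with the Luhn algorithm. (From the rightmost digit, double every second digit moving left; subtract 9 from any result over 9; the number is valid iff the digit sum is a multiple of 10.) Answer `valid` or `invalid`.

valid

From the right, keep odd positions and double even positions (subtract 9 from any doubled value over 9):
  doubled (positions 2,4,...): 2 2 8 2 4 6 3 → sum 27
  kept (positions 1,3,...): 8 1 6 1 8 8 1 → sum 33
Total = 60.
60 mod 10 = 0, so the number is valid.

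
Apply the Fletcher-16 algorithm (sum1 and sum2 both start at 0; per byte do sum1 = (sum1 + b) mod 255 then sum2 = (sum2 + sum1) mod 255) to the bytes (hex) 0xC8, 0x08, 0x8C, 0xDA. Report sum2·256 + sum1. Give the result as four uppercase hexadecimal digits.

2F38

Running sums (mod 255):
  after byte 0 (0xC8): sum1=200, sum2=200
  after byte 1 (0x08): sum1=208, sum2=153
  after byte 2 (0x8C): sum1=93, sum2=246
  after byte 3 (0xDA): sum1=56, sum2=47
Checksum = sum2·256 + sum1 = 47·256 + 56 = 12088 = 0x2F38.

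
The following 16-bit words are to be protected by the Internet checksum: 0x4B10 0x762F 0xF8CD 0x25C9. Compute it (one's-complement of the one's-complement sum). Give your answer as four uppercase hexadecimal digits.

2029

One's-complement addition (fold any carry out of bit 15 back into bit 0):
  0x4B10 + 0x762F = 0x0C13F
  0xC13F + 0xF8CD = 0x1BA0C → wrap carry → 0xBA0D
  0xBA0D + 0x25C9 = 0x0DFD6
One's-complement sum = 0xDFD6.
Checksum = ~0xDFD6 & 0xFFFF = 0x2029.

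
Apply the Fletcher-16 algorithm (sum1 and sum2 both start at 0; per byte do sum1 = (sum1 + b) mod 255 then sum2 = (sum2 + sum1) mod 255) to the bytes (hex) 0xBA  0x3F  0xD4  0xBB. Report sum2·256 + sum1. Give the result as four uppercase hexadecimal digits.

Running sums (mod 255):
  after byte 0 (0xBA): sum1=186, sum2=186
  after byte 1 (0x3F): sum1=249, sum2=180
  after byte 2 (0xD4): sum1=206, sum2=131
  after byte 3 (0xBB): sum1=138, sum2=14
Checksum = sum2·256 + sum1 = 14·256 + 138 = 3722 = 0x0E8A.

0E8A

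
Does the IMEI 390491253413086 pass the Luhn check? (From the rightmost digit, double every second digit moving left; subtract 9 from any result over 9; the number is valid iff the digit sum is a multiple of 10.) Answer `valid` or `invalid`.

invalid

From the right, keep odd positions and double even positions (subtract 9 from any doubled value over 9):
  doubled (positions 2,4,...): 7 6 8 1 2 8 9 → sum 41
  kept (positions 1,3,...): 6 0 1 3 2 9 0 3 → sum 24
Total = 65.
65 mod 10 = 5, so the number is invalid.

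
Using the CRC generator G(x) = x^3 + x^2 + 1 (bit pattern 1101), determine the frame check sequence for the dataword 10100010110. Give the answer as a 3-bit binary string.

Append 3 zeros: 10100010110000. Divide by 1101 (XOR where the leading bit is 1):
  pos 0: 1010 XOR 1101 = 0111
  pos 1: 1110 XOR 1101 = 0011
  pos 3: 1101 XOR 1101 = 0000
  pos 8: 1100 XOR 1101 = 0001
Remainder (last 3 bits) = 100. This is the CRC / FCS.

100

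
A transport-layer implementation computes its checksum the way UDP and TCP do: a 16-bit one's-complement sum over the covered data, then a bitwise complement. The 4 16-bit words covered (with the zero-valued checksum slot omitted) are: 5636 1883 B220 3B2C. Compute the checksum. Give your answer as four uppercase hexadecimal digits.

A3F9

One's-complement addition (fold any carry out of bit 15 back into bit 0):
  0x5636 + 0x1883 = 0x06EB9
  0x6EB9 + 0xB220 = 0x120D9 → wrap carry → 0x20DA
  0x20DA + 0x3B2C = 0x05C06
One's-complement sum = 0x5C06.
Checksum = ~0x5C06 & 0xFFFF = 0xA3F9.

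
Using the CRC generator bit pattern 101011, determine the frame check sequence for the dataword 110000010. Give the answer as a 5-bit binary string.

Append 5 zeros: 11000001000000. Divide by 101011 (XOR where the leading bit is 1):
  pos 0: 110000 XOR 101011 = 011011
  pos 1: 110110 XOR 101011 = 011101
  pos 2: 111011 XOR 101011 = 010000
  pos 3: 100000 XOR 101011 = 001011
  pos 5: 101100 XOR 101011 = 000111
  pos 8: 111000 XOR 101011 = 010011
Remainder (last 5 bits) = 10011. This is the CRC / FCS.

10011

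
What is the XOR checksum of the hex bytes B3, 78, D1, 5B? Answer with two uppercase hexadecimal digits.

XOR the bytes together:
  start with 0xB3
  0xB3 ⊕ 0x78 = 0xCB
  0xCB ⊕ 0xD1 = 0x1A
  0x1A ⊕ 0x5B = 0x41

41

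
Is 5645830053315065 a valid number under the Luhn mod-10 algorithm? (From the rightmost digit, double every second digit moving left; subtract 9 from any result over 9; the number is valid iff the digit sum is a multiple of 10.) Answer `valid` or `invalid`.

From the right, keep odd positions and double even positions (subtract 9 from any doubled value over 9):
  doubled (positions 2,4,...): 3 1 6 1 0 7 8 1 → sum 27
  kept (positions 1,3,...): 5 0 1 3 0 3 5 6 → sum 23
Total = 50.
50 mod 10 = 0, so the number is valid.

valid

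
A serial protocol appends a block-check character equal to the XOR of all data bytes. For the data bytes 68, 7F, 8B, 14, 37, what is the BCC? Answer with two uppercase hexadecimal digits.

BF

XOR the bytes together:
  start with 0x68
  0x68 ⊕ 0x7F = 0x17
  0x17 ⊕ 0x8B = 0x9C
  0x9C ⊕ 0x14 = 0x88
  0x88 ⊕ 0x37 = 0xBF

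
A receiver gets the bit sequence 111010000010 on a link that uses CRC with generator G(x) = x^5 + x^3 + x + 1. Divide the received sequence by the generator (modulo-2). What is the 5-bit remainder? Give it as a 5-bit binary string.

00111

Modulo-2 division of 111010000010 by 101011:
  pos 0: 111010 XOR 101011 = 010001
  pos 1: 100010 XOR 101011 = 001001
  pos 3: 100100 XOR 101011 = 001111
  pos 5: 111101 XOR 101011 = 010110
  pos 6: 101100 XOR 101011 = 000111
Remainder = 00111 (nonzero — an error is detected).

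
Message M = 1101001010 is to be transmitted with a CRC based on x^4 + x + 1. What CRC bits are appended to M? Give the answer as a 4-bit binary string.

1000

Append 4 zeros: 11010010100000. Divide by 10011 (XOR where the leading bit is 1):
  pos 0: 11010 XOR 10011 = 01001
  pos 1: 10010 XOR 10011 = 00001
  pos 5: 11010 XOR 10011 = 01001
  pos 6: 10010 XOR 10011 = 00001
Remainder (last 4 bits) = 1000. This is the CRC / FCS.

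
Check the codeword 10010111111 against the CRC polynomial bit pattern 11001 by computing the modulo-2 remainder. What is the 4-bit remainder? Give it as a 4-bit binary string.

0000

Modulo-2 division of 10010111111 by 11001:
  pos 0: 10010 XOR 11001 = 01011
  pos 1: 10111 XOR 11001 = 01110
  pos 2: 11101 XOR 11001 = 00100
  pos 4: 10011 XOR 11001 = 01010
  pos 5: 10101 XOR 11001 = 01100
  pos 6: 11001 XOR 11001 = 00000
Remainder = 0000 (zero — the frame passes the CRC check).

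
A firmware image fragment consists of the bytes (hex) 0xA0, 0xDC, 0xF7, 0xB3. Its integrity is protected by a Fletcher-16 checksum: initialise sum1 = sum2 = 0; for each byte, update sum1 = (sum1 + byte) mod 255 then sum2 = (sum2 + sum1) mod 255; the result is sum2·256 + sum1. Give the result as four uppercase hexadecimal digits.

Running sums (mod 255):
  after byte 0 (0xA0): sum1=160, sum2=160
  after byte 1 (0xDC): sum1=125, sum2=30
  after byte 2 (0xF7): sum1=117, sum2=147
  after byte 3 (0xB3): sum1=41, sum2=188
Checksum = sum2·256 + sum1 = 188·256 + 41 = 48169 = 0xBC29.

BC29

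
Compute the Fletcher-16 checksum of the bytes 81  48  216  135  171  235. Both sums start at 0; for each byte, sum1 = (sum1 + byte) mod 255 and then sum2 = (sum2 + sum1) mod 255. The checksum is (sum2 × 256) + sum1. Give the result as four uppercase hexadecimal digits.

1679

Running sums (mod 255):
  after byte 0 (81): sum1=81, sum2=81
  after byte 1 (48): sum1=129, sum2=210
  after byte 2 (216): sum1=90, sum2=45
  after byte 3 (135): sum1=225, sum2=15
  after byte 4 (171): sum1=141, sum2=156
  after byte 5 (235): sum1=121, sum2=22
Checksum = sum2·256 + sum1 = 22·256 + 121 = 5753 = 0x1679.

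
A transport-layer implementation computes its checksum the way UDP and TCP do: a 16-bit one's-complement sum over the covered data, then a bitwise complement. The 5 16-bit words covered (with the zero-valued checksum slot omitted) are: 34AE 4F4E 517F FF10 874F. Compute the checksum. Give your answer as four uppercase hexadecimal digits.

One's-complement addition (fold any carry out of bit 15 back into bit 0):
  0x34AE + 0x4F4E = 0x083FC
  0x83FC + 0x517F = 0x0D57B
  0xD57B + 0xFF10 = 0x1D48B → wrap carry → 0xD48C
  0xD48C + 0x874F = 0x15BDB → wrap carry → 0x5BDC
One's-complement sum = 0x5BDC.
Checksum = ~0x5BDC & 0xFFFF = 0xA423.

A423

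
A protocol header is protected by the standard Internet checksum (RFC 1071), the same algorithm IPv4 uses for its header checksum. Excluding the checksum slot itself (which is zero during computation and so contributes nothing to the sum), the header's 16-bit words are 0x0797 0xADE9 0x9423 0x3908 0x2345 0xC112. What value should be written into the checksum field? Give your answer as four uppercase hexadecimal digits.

One's-complement addition (fold any carry out of bit 15 back into bit 0):
  0x0797 + 0xADE9 = 0x0B580
  0xB580 + 0x9423 = 0x149A3 → wrap carry → 0x49A4
  0x49A4 + 0x3908 = 0x082AC
  0x82AC + 0x2345 = 0x0A5F1
  0xA5F1 + 0xC112 = 0x16703 → wrap carry → 0x6704
One's-complement sum = 0x6704.
Checksum = ~0x6704 & 0xFFFF = 0x98FB.

98FB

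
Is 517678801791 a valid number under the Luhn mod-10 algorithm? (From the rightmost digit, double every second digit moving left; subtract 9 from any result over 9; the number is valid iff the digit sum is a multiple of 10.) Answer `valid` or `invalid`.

From the right, keep odd positions and double even positions (subtract 9 from any doubled value over 9):
  doubled (positions 2,4,...): 9 2 7 5 5 1 → sum 29
  kept (positions 1,3,...): 1 7 0 8 6 1 → sum 23
Total = 52.
52 mod 10 = 2, so the number is invalid.

invalid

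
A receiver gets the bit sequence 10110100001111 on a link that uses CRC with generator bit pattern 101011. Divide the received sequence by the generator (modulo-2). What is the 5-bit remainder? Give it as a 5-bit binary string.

00000

Modulo-2 division of 10110100001111 by 101011:
  pos 0: 101101 XOR 101011 = 000110
  pos 3: 110000 XOR 101011 = 011011
  pos 4: 110110 XOR 101011 = 011101
  pos 5: 111011 XOR 101011 = 010000
  pos 6: 100001 XOR 101011 = 001010
  pos 8: 101011 XOR 101011 = 000000
Remainder = 00000 (zero — the frame passes the CRC check).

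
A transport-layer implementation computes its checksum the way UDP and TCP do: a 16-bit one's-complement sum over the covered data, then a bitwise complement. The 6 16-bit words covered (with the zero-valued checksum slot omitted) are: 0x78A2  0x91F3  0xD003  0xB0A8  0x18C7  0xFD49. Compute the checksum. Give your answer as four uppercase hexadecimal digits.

5EAC

One's-complement addition (fold any carry out of bit 15 back into bit 0):
  0x78A2 + 0x91F3 = 0x10A95 → wrap carry → 0x0A96
  0x0A96 + 0xD003 = 0x0DA99
  0xDA99 + 0xB0A8 = 0x18B41 → wrap carry → 0x8B42
  0x8B42 + 0x18C7 = 0x0A409
  0xA409 + 0xFD49 = 0x1A152 → wrap carry → 0xA153
One's-complement sum = 0xA153.
Checksum = ~0xA153 & 0xFFFF = 0x5EAC.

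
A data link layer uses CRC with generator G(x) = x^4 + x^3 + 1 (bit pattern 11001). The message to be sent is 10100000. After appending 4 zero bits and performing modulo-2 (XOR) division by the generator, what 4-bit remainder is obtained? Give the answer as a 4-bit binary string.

1000

Append 4 zeros: 101000000000. Divide by 11001 (XOR where the leading bit is 1):
  pos 0: 10100 XOR 11001 = 01101
  pos 1: 11010 XOR 11001 = 00011
  pos 4: 11000 XOR 11001 = 00001
Remainder (last 4 bits) = 1000. This is the CRC / FCS.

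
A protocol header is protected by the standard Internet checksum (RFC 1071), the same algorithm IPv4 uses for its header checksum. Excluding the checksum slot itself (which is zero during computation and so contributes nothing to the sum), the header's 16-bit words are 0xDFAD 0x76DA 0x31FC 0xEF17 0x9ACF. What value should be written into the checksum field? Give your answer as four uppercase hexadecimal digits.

One's-complement addition (fold any carry out of bit 15 back into bit 0):
  0xDFAD + 0x76DA = 0x15687 → wrap carry → 0x5688
  0x5688 + 0x31FC = 0x08884
  0x8884 + 0xEF17 = 0x1779B → wrap carry → 0x779C
  0x779C + 0x9ACF = 0x1126B → wrap carry → 0x126C
One's-complement sum = 0x126C.
Checksum = ~0x126C & 0xFFFF = 0xED93.

ED93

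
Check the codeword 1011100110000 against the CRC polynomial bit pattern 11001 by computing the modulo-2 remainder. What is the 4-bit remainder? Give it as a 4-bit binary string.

Modulo-2 division of 1011100110000 by 11001:
  pos 0: 10111 XOR 11001 = 01110
  pos 1: 11100 XOR 11001 = 00101
  pos 3: 10101 XOR 11001 = 01100
  pos 4: 11001 XOR 11001 = 00000
Remainder = 0000 (zero — the frame passes the CRC check).

0000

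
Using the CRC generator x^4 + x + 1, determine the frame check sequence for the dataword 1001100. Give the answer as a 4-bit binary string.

Append 4 zeros: 10011000000. Divide by 10011 (XOR where the leading bit is 1):
  pos 0: 10011 XOR 10011 = 00000
Remainder (last 4 bits) = 0000. This is the CRC / FCS.

0000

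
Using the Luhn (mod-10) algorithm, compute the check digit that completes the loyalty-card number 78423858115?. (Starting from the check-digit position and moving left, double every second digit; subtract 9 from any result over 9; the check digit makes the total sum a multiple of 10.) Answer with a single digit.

Partial digits right→left: 5 1 1 8 5 8 3 2 4 8 7
Double every second digit counting from the check-digit position (so the 1st, 3rd, 5th, ... of the partial from the right).
  doubled (with −9 where >9): 1 2 1 6 8 5 → sum 23
  kept as-is: 1 8 8 2 8 → sum 27
Total = 23 + 27 = 50.
Check digit = (10 − (50 mod 10)) mod 10 = 0.

0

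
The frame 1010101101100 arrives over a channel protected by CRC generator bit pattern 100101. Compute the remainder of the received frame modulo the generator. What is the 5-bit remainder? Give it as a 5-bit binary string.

10001

Modulo-2 division of 1010101101100 by 100101:
  pos 0: 101010 XOR 100101 = 001111
  pos 2: 111111 XOR 100101 = 011010
  pos 3: 110100 XOR 100101 = 010001
  pos 4: 100011 XOR 100101 = 000110
  pos 7: 110100 XOR 100101 = 010001
Remainder = 10001 (nonzero — an error is detected).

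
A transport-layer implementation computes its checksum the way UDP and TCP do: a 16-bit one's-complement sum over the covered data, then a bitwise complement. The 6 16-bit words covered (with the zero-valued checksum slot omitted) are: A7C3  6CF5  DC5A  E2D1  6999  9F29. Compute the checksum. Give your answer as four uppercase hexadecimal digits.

2357

One's-complement addition (fold any carry out of bit 15 back into bit 0):
  0xA7C3 + 0x6CF5 = 0x114B8 → wrap carry → 0x14B9
  0x14B9 + 0xDC5A = 0x0F113
  0xF113 + 0xE2D1 = 0x1D3E4 → wrap carry → 0xD3E5
  0xD3E5 + 0x6999 = 0x13D7E → wrap carry → 0x3D7F
  0x3D7F + 0x9F29 = 0x0DCA8
One's-complement sum = 0xDCA8.
Checksum = ~0xDCA8 & 0xFFFF = 0x2357.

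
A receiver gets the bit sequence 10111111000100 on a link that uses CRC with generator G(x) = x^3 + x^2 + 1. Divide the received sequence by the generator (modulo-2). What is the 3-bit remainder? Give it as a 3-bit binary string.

001

Modulo-2 division of 10111111000100 by 1101:
  pos 0: 1011 XOR 1101 = 0110
  pos 1: 1101 XOR 1101 = 0000
  pos 5: 1110 XOR 1101 = 0011
  pos 7: 1100 XOR 1101 = 0001
  pos 10: 1100 XOR 1101 = 0001
Remainder = 001 (nonzero — an error is detected).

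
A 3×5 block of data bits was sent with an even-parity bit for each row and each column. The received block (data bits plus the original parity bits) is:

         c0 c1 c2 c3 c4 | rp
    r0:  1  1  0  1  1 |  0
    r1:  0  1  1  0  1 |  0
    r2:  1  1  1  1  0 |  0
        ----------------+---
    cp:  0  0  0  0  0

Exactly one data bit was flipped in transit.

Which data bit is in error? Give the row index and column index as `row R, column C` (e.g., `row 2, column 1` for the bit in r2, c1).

row 1, column 1

Recompute each row's even parity and compare to rp:
  r0: data parity 0, sent rp 0 → ok
  r1: data parity 1, sent rp 0 → mismatch
  r2: data parity 0, sent rp 0 → ok
Recompute each column's even parity and compare to cp:
  c0: data parity 0, sent cp 0 → ok
  c1: data parity 1, sent cp 0 → mismatch
  c2: data parity 0, sent cp 0 → ok
  c3: data parity 0, sent cp 0 → ok
  c4: data parity 0, sent cp 0 → ok
Exactly one row (r1) and one column (c1) fail → the flipped bit is at their intersection.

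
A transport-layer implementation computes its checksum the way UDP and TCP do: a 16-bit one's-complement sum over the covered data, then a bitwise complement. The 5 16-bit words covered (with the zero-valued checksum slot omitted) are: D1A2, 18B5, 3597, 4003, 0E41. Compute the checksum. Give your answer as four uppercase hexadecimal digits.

One's-complement addition (fold any carry out of bit 15 back into bit 0):
  0xD1A2 + 0x18B5 = 0x0EA57
  0xEA57 + 0x3597 = 0x11FEE → wrap carry → 0x1FEF
  0x1FEF + 0x4003 = 0x05FF2
  0x5FF2 + 0x0E41 = 0x06E33
One's-complement sum = 0x6E33.
Checksum = ~0x6E33 & 0xFFFF = 0x91CC.

91CC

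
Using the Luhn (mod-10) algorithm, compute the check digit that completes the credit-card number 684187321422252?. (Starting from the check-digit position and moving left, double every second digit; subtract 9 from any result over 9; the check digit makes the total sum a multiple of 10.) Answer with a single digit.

3

Partial digits right→left: 2 5 2 2 2 4 1 2 3 7 8 1 4 8 6
Double every second digit counting from the check-digit position (so the 1st, 3rd, 5th, ... of the partial from the right).
  doubled (with −9 where >9): 4 4 4 2 6 7 8 3 → sum 38
  kept as-is: 5 2 4 2 7 1 8 → sum 29
Total = 38 + 29 = 67.
Check digit = (10 − (67 mod 10)) mod 10 = 3.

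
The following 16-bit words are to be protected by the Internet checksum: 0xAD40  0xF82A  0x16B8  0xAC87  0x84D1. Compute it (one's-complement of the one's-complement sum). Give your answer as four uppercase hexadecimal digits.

1283

One's-complement addition (fold any carry out of bit 15 back into bit 0):
  0xAD40 + 0xF82A = 0x1A56A → wrap carry → 0xA56B
  0xA56B + 0x16B8 = 0x0BC23
  0xBC23 + 0xAC87 = 0x168AA → wrap carry → 0x68AB
  0x68AB + 0x84D1 = 0x0ED7C
One's-complement sum = 0xED7C.
Checksum = ~0xED7C & 0xFFFF = 0x1283.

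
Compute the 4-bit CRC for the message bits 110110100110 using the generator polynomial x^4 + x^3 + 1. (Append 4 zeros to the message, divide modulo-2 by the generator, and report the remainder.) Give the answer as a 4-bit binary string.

Append 4 zeros: 1101101001100000. Divide by 11001 (XOR where the leading bit is 1):
  pos 0: 11011 XOR 11001 = 00010
  pos 3: 10010 XOR 11001 = 01011
  pos 4: 10110 XOR 11001 = 01111
  pos 5: 11111 XOR 11001 = 00110
  pos 7: 11010 XOR 11001 = 00011
  pos 10: 11000 XOR 11001 = 00001
Remainder (last 4 bits) = 0010. This is the CRC / FCS.

0010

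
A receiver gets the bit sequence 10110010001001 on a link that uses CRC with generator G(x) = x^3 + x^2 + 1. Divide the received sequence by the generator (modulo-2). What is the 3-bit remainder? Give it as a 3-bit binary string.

001

Modulo-2 division of 10110010001001 by 1101:
  pos 0: 1011 XOR 1101 = 0110
  pos 1: 1100 XOR 1101 = 0001
  pos 4: 1010 XOR 1101 = 0111
  pos 5: 1110 XOR 1101 = 0011
  pos 7: 1101 XOR 1101 = 0000
Remainder = 001 (nonzero — an error is detected).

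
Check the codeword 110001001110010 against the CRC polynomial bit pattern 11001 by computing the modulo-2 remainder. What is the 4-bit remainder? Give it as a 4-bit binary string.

Modulo-2 division of 110001001110010 by 11001:
  pos 0: 11000 XOR 11001 = 00001
  pos 4: 11001 XOR 11001 = 00000
  pos 9: 11001 XOR 11001 = 00000
Remainder = 0000 (zero — the frame passes the CRC check).

0000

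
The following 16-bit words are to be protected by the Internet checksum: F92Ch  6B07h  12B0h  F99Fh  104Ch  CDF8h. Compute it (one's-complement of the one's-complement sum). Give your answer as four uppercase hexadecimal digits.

One's-complement addition (fold any carry out of bit 15 back into bit 0):
  0xF92C + 0x6B07 = 0x16433 → wrap carry → 0x6434
  0x6434 + 0x12B0 = 0x076E4
  0x76E4 + 0xF99F = 0x17083 → wrap carry → 0x7084
  0x7084 + 0x104C = 0x080D0
  0x80D0 + 0xCDF8 = 0x14EC8 → wrap carry → 0x4EC9
One's-complement sum = 0x4EC9.
Checksum = ~0x4EC9 & 0xFFFF = 0xB136.

B136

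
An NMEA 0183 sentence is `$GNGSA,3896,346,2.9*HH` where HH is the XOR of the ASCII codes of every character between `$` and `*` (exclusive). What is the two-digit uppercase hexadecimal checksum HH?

XOR the ASCII codes of the payload characters:
  'G' = 0x47 → acc = 0x47
  'N' = 0x4E → acc = 0x09
  'G' = 0x47 → acc = 0x4E
  'S' = 0x53 → acc = 0x1D
  'A' = 0x41 → acc = 0x5C
  ',' = 0x2C → acc = 0x70
  '3' = 0x33 → acc = 0x43
  '8' = 0x38 → acc = 0x7B
  '9' = 0x39 → acc = 0x42
  '6' = 0x36 → acc = 0x74
  ',' = 0x2C → acc = 0x58
  '3' = 0x33 → acc = 0x6B
  '4' = 0x34 → acc = 0x5F
  '6' = 0x36 → acc = 0x69
  ',' = 0x2C → acc = 0x45
  '2' = 0x32 → acc = 0x77
  '.' = 0x2E → acc = 0x59
  '9' = 0x39 → acc = 0x60
Checksum = 0x60.

60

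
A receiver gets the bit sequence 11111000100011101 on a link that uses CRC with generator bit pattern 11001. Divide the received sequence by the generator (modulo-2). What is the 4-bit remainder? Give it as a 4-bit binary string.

0000

Modulo-2 division of 11111000100011101 by 11001:
  pos 0: 11111 XOR 11001 = 00110
  pos 2: 11000 XOR 11001 = 00001
  pos 6: 10100 XOR 11001 = 01101
  pos 7: 11010 XOR 11001 = 00011
  pos 10: 11111 XOR 11001 = 00110
  pos 12: 11001 XOR 11001 = 00000
Remainder = 0000 (zero — the frame passes the CRC check).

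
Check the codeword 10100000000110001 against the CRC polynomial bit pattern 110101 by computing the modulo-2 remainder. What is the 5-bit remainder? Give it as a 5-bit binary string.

11100

Modulo-2 division of 10100000000110001 by 110101:
  pos 0: 101000 XOR 110101 = 011101
  pos 1: 111010 XOR 110101 = 001111
  pos 3: 111100 XOR 110101 = 001001
  pos 5: 100100 XOR 110101 = 010001
  pos 6: 100011 XOR 110101 = 010110
  pos 7: 101101 XOR 110101 = 011000
  pos 8: 110000 XOR 110101 = 000101
  pos 11: 101001 XOR 110101 = 011100
Remainder = 11100 (nonzero — an error is detected).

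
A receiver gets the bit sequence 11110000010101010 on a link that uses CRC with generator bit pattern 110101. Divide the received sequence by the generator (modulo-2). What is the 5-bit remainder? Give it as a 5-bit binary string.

Modulo-2 division of 11110000010101010 by 110101:
  pos 0: 111100 XOR 110101 = 001001
  pos 2: 100100 XOR 110101 = 010001
  pos 3: 100010 XOR 110101 = 010111
  pos 4: 101111 XOR 110101 = 011010
  pos 5: 110100 XOR 110101 = 000001
  pos 10: 110101 XOR 110101 = 000000
Remainder = 00000 (zero — the frame passes the CRC check).

00000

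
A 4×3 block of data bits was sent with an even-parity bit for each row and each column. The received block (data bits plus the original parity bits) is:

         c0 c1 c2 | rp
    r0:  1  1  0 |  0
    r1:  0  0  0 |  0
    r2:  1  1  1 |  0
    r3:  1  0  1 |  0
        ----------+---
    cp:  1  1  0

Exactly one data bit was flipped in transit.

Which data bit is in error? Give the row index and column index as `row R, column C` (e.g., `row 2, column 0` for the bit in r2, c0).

row 2, column 1

Recompute each row's even parity and compare to rp:
  r0: data parity 0, sent rp 0 → ok
  r1: data parity 0, sent rp 0 → ok
  r2: data parity 1, sent rp 0 → mismatch
  r3: data parity 0, sent rp 0 → ok
Recompute each column's even parity and compare to cp:
  c0: data parity 1, sent cp 1 → ok
  c1: data parity 0, sent cp 1 → mismatch
  c2: data parity 0, sent cp 0 → ok
Exactly one row (r2) and one column (c1) fail → the flipped bit is at their intersection.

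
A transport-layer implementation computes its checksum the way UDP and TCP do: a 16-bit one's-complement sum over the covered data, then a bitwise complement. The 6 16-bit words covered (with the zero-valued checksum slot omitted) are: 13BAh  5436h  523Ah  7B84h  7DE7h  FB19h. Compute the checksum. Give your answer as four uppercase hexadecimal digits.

514F

One's-complement addition (fold any carry out of bit 15 back into bit 0):
  0x13BA + 0x5436 = 0x067F0
  0x67F0 + 0x523A = 0x0BA2A
  0xBA2A + 0x7B84 = 0x135AE → wrap carry → 0x35AF
  0x35AF + 0x7DE7 = 0x0B396
  0xB396 + 0xFB19 = 0x1AEAF → wrap carry → 0xAEB0
One's-complement sum = 0xAEB0.
Checksum = ~0xAEB0 & 0xFFFF = 0x514F.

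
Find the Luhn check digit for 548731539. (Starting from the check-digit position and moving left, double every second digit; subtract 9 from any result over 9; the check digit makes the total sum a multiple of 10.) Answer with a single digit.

1

Partial digits right→left: 9 3 5 1 3 7 8 4 5
Double every second digit counting from the check-digit position (so the 1st, 3rd, 5th, ... of the partial from the right).
  doubled (with −9 where >9): 9 1 6 7 1 → sum 24
  kept as-is: 3 1 7 4 → sum 15
Total = 24 + 15 = 39.
Check digit = (10 − (39 mod 10)) mod 10 = 1.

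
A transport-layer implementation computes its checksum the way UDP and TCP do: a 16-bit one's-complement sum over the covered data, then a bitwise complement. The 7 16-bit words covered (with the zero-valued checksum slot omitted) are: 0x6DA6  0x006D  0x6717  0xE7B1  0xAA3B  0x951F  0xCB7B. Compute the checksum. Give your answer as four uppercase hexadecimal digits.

384C

One's-complement addition (fold any carry out of bit 15 back into bit 0):
  0x6DA6 + 0x006D = 0x06E13
  0x6E13 + 0x6717 = 0x0D52A
  0xD52A + 0xE7B1 = 0x1BCDB → wrap carry → 0xBCDC
  0xBCDC + 0xAA3B = 0x16717 → wrap carry → 0x6718
  0x6718 + 0x951F = 0x0FC37
  0xFC37 + 0xCB7B = 0x1C7B2 → wrap carry → 0xC7B3
One's-complement sum = 0xC7B3.
Checksum = ~0xC7B3 & 0xFFFF = 0x384C.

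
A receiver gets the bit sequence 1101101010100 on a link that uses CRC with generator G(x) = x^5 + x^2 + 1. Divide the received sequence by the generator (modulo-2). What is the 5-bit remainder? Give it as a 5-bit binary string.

Modulo-2 division of 1101101010100 by 100101:
  pos 0: 110110 XOR 100101 = 010011
  pos 1: 100111 XOR 100101 = 000010
  pos 5: 100101 XOR 100101 = 000000
Remainder = 00000 (zero — the frame passes the CRC check).

00000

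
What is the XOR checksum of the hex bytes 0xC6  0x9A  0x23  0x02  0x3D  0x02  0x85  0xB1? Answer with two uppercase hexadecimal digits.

XOR the bytes together:
  start with 0xC6
  0xC6 ⊕ 0x9A = 0x5C
  0x5C ⊕ 0x23 = 0x7F
  0x7F ⊕ 0x02 = 0x7D
  0x7D ⊕ 0x3D = 0x40
  0x40 ⊕ 0x02 = 0x42
  0x42 ⊕ 0x85 = 0xC7
  0xC7 ⊕ 0xB1 = 0x76

76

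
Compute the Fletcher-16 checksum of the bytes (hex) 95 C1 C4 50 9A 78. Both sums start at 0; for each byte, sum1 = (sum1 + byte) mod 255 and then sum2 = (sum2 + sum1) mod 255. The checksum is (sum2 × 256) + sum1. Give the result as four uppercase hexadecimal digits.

FB7F

Running sums (mod 255):
  after byte 0 (95): sum1=149, sum2=149
  after byte 1 (C1): sum1=87, sum2=236
  after byte 2 (C4): sum1=28, sum2=9
  after byte 3 (50): sum1=108, sum2=117
  after byte 4 (9A): sum1=7, sum2=124
  after byte 5 (78): sum1=127, sum2=251
Checksum = sum2·256 + sum1 = 251·256 + 127 = 64383 = 0xFB7F.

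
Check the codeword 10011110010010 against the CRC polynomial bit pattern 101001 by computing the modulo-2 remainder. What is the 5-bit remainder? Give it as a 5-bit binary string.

Modulo-2 division of 10011110010010 by 101001:
  pos 0: 100111 XOR 101001 = 001110
  pos 2: 111010 XOR 101001 = 010011
  pos 3: 100110 XOR 101001 = 001111
  pos 5: 111110 XOR 101001 = 010111
  pos 6: 101110 XOR 101001 = 000111
Remainder = 11110 (nonzero — an error is detected).

11110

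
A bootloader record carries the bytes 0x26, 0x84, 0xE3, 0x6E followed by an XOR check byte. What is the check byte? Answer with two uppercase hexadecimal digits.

2F

XOR the bytes together:
  start with 0x26
  0x26 ⊕ 0x84 = 0xA2
  0xA2 ⊕ 0xE3 = 0x41
  0x41 ⊕ 0x6E = 0x2F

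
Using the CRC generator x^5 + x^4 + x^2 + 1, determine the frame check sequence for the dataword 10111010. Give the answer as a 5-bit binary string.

Append 5 zeros: 1011101000000. Divide by 110101 (XOR where the leading bit is 1):
  pos 0: 101110 XOR 110101 = 011011
  pos 1: 110111 XOR 110101 = 000010
  pos 5: 100000 XOR 110101 = 010101
  pos 6: 101010 XOR 110101 = 011111
  pos 7: 111110 XOR 110101 = 001011
Remainder (last 5 bits) = 01011. This is the CRC / FCS.

01011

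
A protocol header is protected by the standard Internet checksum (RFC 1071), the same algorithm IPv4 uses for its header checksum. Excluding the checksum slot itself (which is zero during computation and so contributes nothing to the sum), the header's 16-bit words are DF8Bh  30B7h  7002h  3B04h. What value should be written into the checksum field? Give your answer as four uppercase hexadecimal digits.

44B6

One's-complement addition (fold any carry out of bit 15 back into bit 0):
  0xDF8B + 0x30B7 = 0x11042 → wrap carry → 0x1043
  0x1043 + 0x7002 = 0x08045
  0x8045 + 0x3B04 = 0x0BB49
One's-complement sum = 0xBB49.
Checksum = ~0xBB49 & 0xFFFF = 0x44B6.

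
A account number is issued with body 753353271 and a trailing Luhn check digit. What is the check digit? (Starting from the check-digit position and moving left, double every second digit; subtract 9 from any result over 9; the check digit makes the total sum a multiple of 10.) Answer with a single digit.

Partial digits right→left: 1 7 2 3 5 3 3 5 7
Double every second digit counting from the check-digit position (so the 1st, 3rd, 5th, ... of the partial from the right).
  doubled (with −9 where >9): 2 4 1 6 5 → sum 18
  kept as-is: 7 3 3 5 → sum 18
Total = 18 + 18 = 36.
Check digit = (10 − (36 mod 10)) mod 10 = 4.

4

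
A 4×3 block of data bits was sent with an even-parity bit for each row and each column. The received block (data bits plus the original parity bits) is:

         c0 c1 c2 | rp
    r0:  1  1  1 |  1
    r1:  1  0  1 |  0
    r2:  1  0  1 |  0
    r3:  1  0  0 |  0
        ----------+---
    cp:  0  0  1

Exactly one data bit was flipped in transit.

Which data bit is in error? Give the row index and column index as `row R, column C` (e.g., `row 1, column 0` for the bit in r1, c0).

row 3, column 1

Recompute each row's even parity and compare to rp:
  r0: data parity 1, sent rp 1 → ok
  r1: data parity 0, sent rp 0 → ok
  r2: data parity 0, sent rp 0 → ok
  r3: data parity 1, sent rp 0 → mismatch
Recompute each column's even parity and compare to cp:
  c0: data parity 0, sent cp 0 → ok
  c1: data parity 1, sent cp 0 → mismatch
  c2: data parity 1, sent cp 1 → ok
Exactly one row (r3) and one column (c1) fail → the flipped bit is at their intersection.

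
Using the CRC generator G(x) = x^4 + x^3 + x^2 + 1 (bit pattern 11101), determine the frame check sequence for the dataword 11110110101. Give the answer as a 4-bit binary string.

Append 4 zeros: 111101101010000. Divide by 11101 (XOR where the leading bit is 1):
  pos 0: 11110 XOR 11101 = 00011
  pos 3: 11110 XOR 11101 = 00011
  pos 6: 11101 XOR 11101 = 00000
Remainder (last 4 bits) = 0000. This is the CRC / FCS.

0000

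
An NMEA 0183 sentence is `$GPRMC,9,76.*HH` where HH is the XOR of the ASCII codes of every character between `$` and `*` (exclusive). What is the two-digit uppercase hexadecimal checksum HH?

XOR the ASCII codes of the payload characters:
  'G' = 0x47 → acc = 0x47
  'P' = 0x50 → acc = 0x17
  'R' = 0x52 → acc = 0x45
  'M' = 0x4D → acc = 0x08
  'C' = 0x43 → acc = 0x4B
  ',' = 0x2C → acc = 0x67
  '9' = 0x39 → acc = 0x5E
  ',' = 0x2C → acc = 0x72
  '7' = 0x37 → acc = 0x45
  '6' = 0x36 → acc = 0x73
  '.' = 0x2E → acc = 0x5D
Checksum = 0x5D.

5D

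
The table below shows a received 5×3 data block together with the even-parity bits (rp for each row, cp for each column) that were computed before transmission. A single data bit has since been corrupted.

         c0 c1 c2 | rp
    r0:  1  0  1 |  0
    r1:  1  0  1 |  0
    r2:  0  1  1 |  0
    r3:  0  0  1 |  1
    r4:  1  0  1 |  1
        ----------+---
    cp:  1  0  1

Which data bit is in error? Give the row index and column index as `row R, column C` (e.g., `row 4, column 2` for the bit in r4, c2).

row 4, column 1

Recompute each row's even parity and compare to rp:
  r0: data parity 0, sent rp 0 → ok
  r1: data parity 0, sent rp 0 → ok
  r2: data parity 0, sent rp 0 → ok
  r3: data parity 1, sent rp 1 → ok
  r4: data parity 0, sent rp 1 → mismatch
Recompute each column's even parity and compare to cp:
  c0: data parity 1, sent cp 1 → ok
  c1: data parity 1, sent cp 0 → mismatch
  c2: data parity 1, sent cp 1 → ok
Exactly one row (r4) and one column (c1) fail → the flipped bit is at their intersection.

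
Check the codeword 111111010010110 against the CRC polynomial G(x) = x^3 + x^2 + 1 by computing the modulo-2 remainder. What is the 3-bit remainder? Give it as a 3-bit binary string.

010

Modulo-2 division of 111111010010110 by 1101:
  pos 0: 1111 XOR 1101 = 0010
  pos 2: 1011 XOR 1101 = 0110
  pos 3: 1100 XOR 1101 = 0001
  pos 6: 1100 XOR 1101 = 0001
  pos 9: 1101 XOR 1101 = 0000
Remainder = 010 (nonzero — an error is detected).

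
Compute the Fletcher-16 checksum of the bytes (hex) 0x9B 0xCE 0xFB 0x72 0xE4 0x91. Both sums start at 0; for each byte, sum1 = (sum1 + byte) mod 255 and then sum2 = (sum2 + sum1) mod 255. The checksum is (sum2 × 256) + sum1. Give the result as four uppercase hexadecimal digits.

524F

Running sums (mod 255):
  after byte 0 (0x9B): sum1=155, sum2=155
  after byte 1 (0xCE): sum1=106, sum2=6
  after byte 2 (0xFB): sum1=102, sum2=108
  after byte 3 (0x72): sum1=216, sum2=69
  after byte 4 (0xE4): sum1=189, sum2=3
  after byte 5 (0x91): sum1=79, sum2=82
Checksum = sum2·256 + sum1 = 82·256 + 79 = 21071 = 0x524F.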